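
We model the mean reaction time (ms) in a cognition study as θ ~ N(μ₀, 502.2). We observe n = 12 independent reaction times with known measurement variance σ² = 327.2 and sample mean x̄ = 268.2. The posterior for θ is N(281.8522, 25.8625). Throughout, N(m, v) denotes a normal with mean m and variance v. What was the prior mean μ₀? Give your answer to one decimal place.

μ₀ = 533.3

With known observation variance, the Normal–Normal posterior has precision τ_n = τ₀ + n/σ² and mean μ_n = (τ₀μ₀ + (n/σ²)x̄)/τ_n.
Here τ₀ = 1/502.2 = 0.001991 and τ_data = 12/327.2 = 0.036675, so τ_n = 0.038666.
Rearranging for μ₀: μ₀ = (μ_n·τ_n − τ_data·x̄)/τ₀ = (281.8522·0.038666 − 0.036675·268.2) / 0.001991 = 1.061862/0.001991 ≈ 533.3.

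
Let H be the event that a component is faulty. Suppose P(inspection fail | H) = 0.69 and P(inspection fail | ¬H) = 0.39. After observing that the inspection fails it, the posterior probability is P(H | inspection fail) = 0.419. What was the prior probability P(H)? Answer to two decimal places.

P(H) = 0.29

Bayes' rule in odds form gives O(H|E) = O(H)·[P(E|H)/P(E|¬H)], hence O(H) = O(H|E)/LR.
Posterior odds = 0.419/(1−0.419) = 0.7212. LR = 0.69/0.39 = 1.7692.
Prior odds = 0.7212/1.7692 = 0.4076, so P(H) = 0.4076/(1+0.4076) ≈ 0.29.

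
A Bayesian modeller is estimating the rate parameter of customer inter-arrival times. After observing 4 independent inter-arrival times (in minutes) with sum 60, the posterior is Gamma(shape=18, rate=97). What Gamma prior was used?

Gamma(shape=14, rate=37)

Gamma–exponential conjugacy: posterior shape = α + n, posterior rate = β + Σtᵢ.
So α = 18 − 4 = 14 and β = 97 − 60 = 37.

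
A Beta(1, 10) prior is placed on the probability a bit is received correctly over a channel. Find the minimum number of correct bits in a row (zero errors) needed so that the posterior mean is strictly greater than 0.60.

After k correct bits and 0 errors the posterior is Beta(1+k, 10), with mean (1+k)/(1+10+k).
Set (1+k)/(11+k) > 0.60 and solve: k > (0.60·11 − 1)/(1 − 0.60) = 14.000.
The smallest integer exceeding 14.000 is 15, and checking k=15: (16)/(26) = 0.6154 > 0.60.

k = 15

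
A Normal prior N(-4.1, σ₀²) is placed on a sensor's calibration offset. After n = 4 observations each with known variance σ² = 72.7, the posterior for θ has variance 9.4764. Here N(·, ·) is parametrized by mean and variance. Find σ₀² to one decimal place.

σ₀² = 19.8

For the Normal–Normal model with known σ², precisions add: τ_n = τ₀ + n/σ².
So 1/σ₀² = 1/9.4764 − 4/72.7 = 0.105525 − 0.055021 = 0.050504.
Hence σ₀² = 1/0.050504 ≈ 19.8.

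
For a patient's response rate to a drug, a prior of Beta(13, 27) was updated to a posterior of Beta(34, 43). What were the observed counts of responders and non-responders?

Under Beta–binomial conjugacy the posterior parameters are (a+s, b+f).
Match parameters: s=34−13=21, f=43−27=16.

21 responders and 16 non-responders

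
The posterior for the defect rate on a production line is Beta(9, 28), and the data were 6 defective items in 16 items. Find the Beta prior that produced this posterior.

Under Beta–binomial conjugacy the posterior parameters are (α+s, β+f).
So α = 9 − 6 = 3 and β = 28 − 10 = 18.

Beta(3, 18)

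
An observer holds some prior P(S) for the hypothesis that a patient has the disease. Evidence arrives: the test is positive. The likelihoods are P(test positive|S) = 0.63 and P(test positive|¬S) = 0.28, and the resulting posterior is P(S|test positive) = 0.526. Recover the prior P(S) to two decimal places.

In odds form, posterior odds = prior odds × likelihood ratio, so prior odds = posterior odds ÷ LR.
Posterior odds = 0.526/(1−0.526) = 1.1097. LR = 0.63/0.28 = 2.2500.
Prior odds = 1.1097/2.2500 = 0.4932, so P(S) = 0.4932/(1+0.4932) ≈ 0.33.

P(S) = 0.33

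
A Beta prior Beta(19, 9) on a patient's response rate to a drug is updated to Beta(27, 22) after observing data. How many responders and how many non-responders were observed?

Beta is conjugate to the binomial likelihood: posterior = Beta(a+s, b+f).
Match parameters: s=27−19=8, f=22−9=13.

8 responders and 13 non-responders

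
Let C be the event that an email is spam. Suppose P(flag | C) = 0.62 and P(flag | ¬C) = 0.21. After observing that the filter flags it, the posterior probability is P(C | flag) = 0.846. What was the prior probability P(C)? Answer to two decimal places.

P(C) = 0.65

Bayes' rule in odds form gives O(C|E) = O(C)·[P(E|C)/P(E|¬C)], hence O(C) = O(C|E)/LR.
Posterior odds = 0.846/(1−0.846) = 5.4935. LR = 0.62/0.21 = 2.9524.
Prior odds = 5.4935/2.9524 = 1.8607, so P(C) = 1.8607/(1+1.8607) ≈ 0.65.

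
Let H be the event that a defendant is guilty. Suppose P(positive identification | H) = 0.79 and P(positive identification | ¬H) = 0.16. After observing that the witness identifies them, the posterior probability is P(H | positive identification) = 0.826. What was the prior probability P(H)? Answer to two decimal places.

In odds form, posterior odds = prior odds × likelihood ratio, so prior odds = posterior odds ÷ LR.
Posterior odds = 0.826/(1−0.826) = 4.7471. LR = 0.79/0.16 = 4.9375.
Prior odds = 4.7471/4.9375 = 0.9614, so P(H) = 0.9614/(1+0.9614) ≈ 0.49.

P(H) = 0.49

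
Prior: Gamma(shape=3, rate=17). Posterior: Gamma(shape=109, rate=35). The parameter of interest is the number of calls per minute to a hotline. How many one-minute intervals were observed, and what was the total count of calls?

A Gamma(α, β) prior (rate parametrization) on a Poisson rate with n observations summing to S gives posterior Gamma(α+S, β+n).
Matching: Σxᵢ = 109 − 3 = 106 and n = 35 − 17 = 18.

n = 18 one-minute intervals with total 106 calls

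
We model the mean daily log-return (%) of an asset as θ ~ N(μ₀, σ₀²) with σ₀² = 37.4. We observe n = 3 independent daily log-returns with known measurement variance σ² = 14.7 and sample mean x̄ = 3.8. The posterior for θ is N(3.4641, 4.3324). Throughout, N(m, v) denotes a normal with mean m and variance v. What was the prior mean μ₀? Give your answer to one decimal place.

The posterior mean is a precision-weighted average: μ_n = (τ₀μ₀ + τ_data·x̄)/(τ₀+τ_data), with τ₀=1/σ₀² and τ_data=n/σ².
Here τ₀ = 1/37.4 = 0.026738 and τ_data = 3/14.7 = 0.204082, so τ_n = 0.230820.
Rearranging for μ₀: μ₀ = (μ_n·τ_n − τ_data·x̄)/τ₀ = (3.4641·0.230820 − 0.204082·3.8) / 0.026738 = 0.024072/0.026738 ≈ 0.9.

μ₀ = 0.9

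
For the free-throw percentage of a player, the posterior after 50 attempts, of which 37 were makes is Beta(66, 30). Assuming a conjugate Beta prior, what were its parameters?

Beta is conjugate to the binomial likelihood: posterior = Beta(a+s, b+f).
So a = 66 − 37 = 29 and b = 30 − 13 = 17.

Beta(29, 17)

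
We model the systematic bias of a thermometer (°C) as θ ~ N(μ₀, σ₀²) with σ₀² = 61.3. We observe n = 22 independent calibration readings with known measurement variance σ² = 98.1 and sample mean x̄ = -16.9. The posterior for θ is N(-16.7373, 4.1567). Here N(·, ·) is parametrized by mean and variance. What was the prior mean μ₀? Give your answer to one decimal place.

With known observation variance, the Normal–Normal posterior has precision τ_n = τ₀ + n/σ² and mean μ_n = (τ₀μ₀ + (n/σ²)x̄)/τ_n.
Here τ₀ = 1/61.3 = 0.016313 and τ_data = 22/98.1 = 0.224261, so τ_n = 0.240574.
Rearranging for μ₀: μ₀ = (μ_n·τ_n − τ_data·x̄)/τ₀ = (-16.7373·0.240574 − 0.224261·-16.9) / 0.016313 = -0.236548/0.016313 ≈ -14.5.

μ₀ = -14.5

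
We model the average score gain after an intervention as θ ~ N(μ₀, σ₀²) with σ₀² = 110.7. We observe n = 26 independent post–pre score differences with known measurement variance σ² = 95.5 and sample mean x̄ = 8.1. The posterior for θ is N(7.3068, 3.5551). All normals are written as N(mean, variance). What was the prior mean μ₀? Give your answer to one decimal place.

The posterior mean is a precision-weighted average: μ_n = (τ₀μ₀ + τ_data·x̄)/(τ₀+τ_data), with τ₀=1/σ₀² and τ_data=n/σ².
Here τ₀ = 1/110.7 = 0.009033 and τ_data = 26/95.5 = 0.272251, so τ_n = 0.281284.
Rearranging for μ₀: μ₀ = (μ_n·τ_n − τ_data·x̄)/τ₀ = (7.3068·0.281284 − 0.272251·8.1) / 0.009033 = -0.149947/0.009033 ≈ -16.6.

μ₀ = -16.6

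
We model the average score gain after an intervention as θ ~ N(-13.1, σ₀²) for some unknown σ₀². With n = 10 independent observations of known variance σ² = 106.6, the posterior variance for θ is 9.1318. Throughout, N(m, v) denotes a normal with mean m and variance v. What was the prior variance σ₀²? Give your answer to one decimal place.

σ₀² = 63.7

For the Normal–Normal model with known σ², precisions add: τ_n = τ₀ + n/σ².
So 1/σ₀² = 1/9.1318 − 10/106.6 = 0.109507 − 0.093809 = 0.015698.
Hence σ₀² = 1/0.015698 ≈ 63.7.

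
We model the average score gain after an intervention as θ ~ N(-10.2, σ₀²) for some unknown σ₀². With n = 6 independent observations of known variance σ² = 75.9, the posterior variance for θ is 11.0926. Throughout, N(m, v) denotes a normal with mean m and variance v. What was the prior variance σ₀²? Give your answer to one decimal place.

σ₀² = 90.1

Posterior precision equals prior precision plus data precision: 1/σ_n² = 1/σ₀² + n/σ².
So 1/σ₀² = 1/11.0926 − 6/75.9 = 0.090150 − 0.079051 = 0.011099.
Hence σ₀² = 1/0.011099 ≈ 90.1.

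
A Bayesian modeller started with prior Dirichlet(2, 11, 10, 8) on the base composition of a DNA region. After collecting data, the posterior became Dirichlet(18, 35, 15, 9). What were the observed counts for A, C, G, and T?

For a Dirichlet(α) prior with multinomial counts c, the posterior is Dirichlet(α + c) componentwise.
Counts are posterior − prior componentwise: 18−2=16, 35−11=24, 15−10=5, 9−8=1.

counts (16, 24, 5, 1)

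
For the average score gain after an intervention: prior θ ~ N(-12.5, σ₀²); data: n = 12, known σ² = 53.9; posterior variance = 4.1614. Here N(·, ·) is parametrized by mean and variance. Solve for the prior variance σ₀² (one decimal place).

σ₀² = 56.6

Posterior precision equals prior precision plus data precision: 1/σ_n² = 1/σ₀² + n/σ².
So 1/σ₀² = 1/4.1614 − 12/53.9 = 0.240304 − 0.222635 = 0.017669.
Hence σ₀² = 1/0.017669 ≈ 56.6.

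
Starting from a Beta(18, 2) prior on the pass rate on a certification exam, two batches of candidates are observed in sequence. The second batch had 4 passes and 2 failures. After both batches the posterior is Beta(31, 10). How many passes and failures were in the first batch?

9 passes and 6 failures

Sequential conjugate updates are equivalent to a single update on the pooled data, so total successes = posterior α − prior α and total failures = posterior β − prior β.
Total across both batches: 31−18=13 passes, 10−2=8 failures.
Subtract the second batch: 13−4=9 passes and 8−2=6 failures.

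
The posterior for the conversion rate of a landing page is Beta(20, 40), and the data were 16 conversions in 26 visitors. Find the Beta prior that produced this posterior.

Beta is conjugate to the binomial likelihood: posterior = Beta(a+s, b+f).
Subtract the data counts: 20−16=4, 40−10=30.

Beta(4, 30)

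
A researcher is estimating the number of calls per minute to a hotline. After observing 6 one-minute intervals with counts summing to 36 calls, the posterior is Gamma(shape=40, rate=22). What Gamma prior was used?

A Gamma(α, β) prior (rate parametrization) on a Poisson rate with n observations summing to S gives posterior Gamma(α+S, β+n).
So α = 40 − 36 = 4 and β = 22 − 6 = 16.

Gamma(shape=4, rate=16)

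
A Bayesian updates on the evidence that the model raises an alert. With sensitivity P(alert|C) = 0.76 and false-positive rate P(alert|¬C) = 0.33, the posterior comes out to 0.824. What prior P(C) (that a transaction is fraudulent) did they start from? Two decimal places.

Bayes' rule in odds form gives O(C|E) = O(C)·[P(E|C)/P(E|¬C)], hence O(C) = O(C|E)/LR.
Posterior odds = 0.824/(1−0.824) = 4.6818. LR = 0.76/0.33 = 2.3030.
Prior odds = 4.6818/2.3030 = 2.0329, so P(C) = 2.0329/(1+2.0329) ≈ 0.67.

P(C) = 0.67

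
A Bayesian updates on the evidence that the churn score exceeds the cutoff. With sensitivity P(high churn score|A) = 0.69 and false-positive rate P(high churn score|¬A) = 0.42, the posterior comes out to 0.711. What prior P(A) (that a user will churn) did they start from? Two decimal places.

P(A) = 0.60

In odds form, posterior odds = prior odds × likelihood ratio, so prior odds = posterior odds ÷ LR.
Posterior odds = 0.711/(1−0.711) = 2.4602. LR = 0.69/0.42 = 1.6429.
Prior odds = 2.4602/1.6429 = 1.4975, so P(A) = 1.4975/(1+1.4975) ≈ 0.60.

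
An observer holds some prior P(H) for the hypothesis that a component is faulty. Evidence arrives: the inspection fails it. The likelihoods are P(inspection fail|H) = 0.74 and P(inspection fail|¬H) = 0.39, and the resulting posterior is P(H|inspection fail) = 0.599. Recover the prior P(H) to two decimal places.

P(H) = 0.44

In odds form, posterior odds = prior odds × likelihood ratio, so prior odds = posterior odds ÷ LR.
Posterior odds = 0.599/(1−0.599) = 1.4938. LR = 0.74/0.39 = 1.8974.
Prior odds = 1.4938/1.8974 = 0.7873, so P(H) = 0.7873/(1+0.7873) ≈ 0.44.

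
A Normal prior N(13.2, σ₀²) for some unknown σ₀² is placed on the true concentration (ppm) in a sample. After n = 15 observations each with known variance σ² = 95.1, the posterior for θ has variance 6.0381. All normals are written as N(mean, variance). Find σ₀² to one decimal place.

σ₀² = 126.8

Posterior precision equals prior precision plus data precision: 1/σ_n² = 1/σ₀² + n/σ².
So 1/σ₀² = 1/6.0381 − 15/95.1 = 0.165615 − 0.157729 = 0.007886.
Hence σ₀² = 1/0.007886 ≈ 126.8.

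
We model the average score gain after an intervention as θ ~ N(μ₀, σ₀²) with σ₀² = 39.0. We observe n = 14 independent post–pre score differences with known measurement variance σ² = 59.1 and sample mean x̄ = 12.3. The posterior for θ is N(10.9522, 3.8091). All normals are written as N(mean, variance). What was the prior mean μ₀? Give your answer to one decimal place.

The posterior mean is a precision-weighted average: μ_n = (τ₀μ₀ + τ_data·x̄)/(τ₀+τ_data), with τ₀=1/σ₀² and τ_data=n/σ².
Here τ₀ = 1/39.0 = 0.025641 and τ_data = 14/59.1 = 0.236887, so τ_n = 0.262528.
Rearranging for μ₀: μ₀ = (μ_n·τ_n − τ_data·x̄)/τ₀ = (10.9522·0.262528 − 0.236887·12.3) / 0.025641 = -0.038451/0.025641 ≈ -1.5.

μ₀ = -1.5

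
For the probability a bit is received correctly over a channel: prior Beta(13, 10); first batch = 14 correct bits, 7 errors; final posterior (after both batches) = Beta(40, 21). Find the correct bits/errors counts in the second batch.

Sequential conjugate updates are equivalent to a single update on the pooled data, so total successes = posterior α − prior α and total failures = posterior β − prior β.
Total across both batches: 40−13=27 correct bits, 21−10=11 errors.
Subtract the first batch: 27−14=13 correct bits and 11−7=4 errors.

13 correct bits and 4 errors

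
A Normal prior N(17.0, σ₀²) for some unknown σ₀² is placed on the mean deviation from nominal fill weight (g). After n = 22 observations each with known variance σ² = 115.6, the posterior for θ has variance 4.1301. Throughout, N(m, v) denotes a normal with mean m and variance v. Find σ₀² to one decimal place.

σ₀² = 19.3

Posterior precision equals prior precision plus data precision: 1/σ_n² = 1/σ₀² + n/σ².
So 1/σ₀² = 1/4.1301 − 22/115.6 = 0.242125 − 0.190311 = 0.051814.
Hence σ₀² = 1/0.051814 ≈ 19.3.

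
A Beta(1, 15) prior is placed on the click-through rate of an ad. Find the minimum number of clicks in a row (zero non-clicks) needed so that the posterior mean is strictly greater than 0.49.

After k clicks and 0 non-clicks the posterior is Beta(1+k, 15), with mean (1+k)/(1+15+k).
Set (1+k)/(16+k) > 0.49 and solve: k > (0.49·16 − 1)/(1 − 0.49) = 13.412.
The smallest integer exceeding 13.412 is 14, and checking k=14: (15)/(30) = 0.5000 > 0.49.

k = 14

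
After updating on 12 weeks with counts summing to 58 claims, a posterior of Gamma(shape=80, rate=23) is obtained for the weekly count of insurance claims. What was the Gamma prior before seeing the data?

A Gamma(α, β) prior (rate parametrization) on a Poisson rate with n observations summing to S gives posterior Gamma(α+S, β+n).
So α = 80 − 58 = 22 and β = 23 − 12 = 11.

Gamma(shape=22, rate=11)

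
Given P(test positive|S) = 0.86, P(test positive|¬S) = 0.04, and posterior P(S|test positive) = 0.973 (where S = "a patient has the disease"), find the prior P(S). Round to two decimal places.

In odds form, posterior odds = prior odds × likelihood ratio, so prior odds = posterior odds ÷ LR.
Posterior odds = 0.973/(1−0.973) = 36.0370. LR = 0.86/0.04 = 21.5000.
Prior odds = 36.0370/21.5000 = 1.6761, so P(S) = 1.6761/(1+1.6761) ≈ 0.63.

P(S) = 0.63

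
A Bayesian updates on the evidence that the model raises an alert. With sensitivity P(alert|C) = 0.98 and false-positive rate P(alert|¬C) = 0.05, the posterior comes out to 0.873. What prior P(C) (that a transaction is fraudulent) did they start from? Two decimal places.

P(C) = 0.26

Bayes' rule in odds form gives O(C|E) = O(C)·[P(E|C)/P(E|¬C)], hence O(C) = O(C|E)/LR.
Posterior odds = 0.873/(1−0.873) = 6.8740. LR = 0.98/0.05 = 19.6000.
Prior odds = 6.8740/19.6000 = 0.3507, so P(C) = 0.3507/(1+0.3507) ≈ 0.26.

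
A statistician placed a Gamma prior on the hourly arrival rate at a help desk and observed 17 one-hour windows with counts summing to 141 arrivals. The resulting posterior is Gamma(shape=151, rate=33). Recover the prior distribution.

Gamma–Poisson conjugacy: posterior shape = α + Σxᵢ, posterior rate = β + n.
So α = 151 − 141 = 10 and β = 33 − 17 = 16.

Gamma(shape=10, rate=16)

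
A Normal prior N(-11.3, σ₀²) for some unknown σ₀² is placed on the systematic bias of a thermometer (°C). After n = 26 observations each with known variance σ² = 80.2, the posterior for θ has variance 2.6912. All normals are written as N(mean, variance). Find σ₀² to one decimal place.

σ₀² = 21.1

For the Normal–Normal model with known σ², precisions add: τ_n = τ₀ + n/σ².
So 1/σ₀² = 1/2.6912 − 26/80.2 = 0.371581 − 0.324190 = 0.047391.
Hence σ₀² = 1/0.047391 ≈ 21.1.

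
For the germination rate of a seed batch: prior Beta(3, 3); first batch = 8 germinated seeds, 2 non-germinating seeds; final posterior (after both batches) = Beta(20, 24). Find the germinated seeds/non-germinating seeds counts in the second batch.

9 germinated seeds and 19 non-germinating seeds

Because Beta–binomial updating is additive in the counts, the combined data contributed (α_post−α_prior, β_post−β_prior) successes and failures.
Total across both batches: 20−3=17 germinated seeds, 24−3=21 non-germinating seeds.
Subtract the first batch: 17−8=9 germinated seeds and 21−2=19 non-germinating seeds.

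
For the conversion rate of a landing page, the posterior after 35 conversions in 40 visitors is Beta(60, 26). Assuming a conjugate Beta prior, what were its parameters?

Beta(25, 21)

A Beta(α, β) prior with s successes and f failures in binomial data gives a Beta(α+s, β+f) posterior.
So α = 60 − 35 = 25 and β = 26 − 5 = 21.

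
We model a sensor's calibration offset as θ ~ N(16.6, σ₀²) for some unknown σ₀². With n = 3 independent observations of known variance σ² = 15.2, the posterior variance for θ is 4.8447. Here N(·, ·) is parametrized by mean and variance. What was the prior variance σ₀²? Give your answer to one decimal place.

σ₀² = 110.6

For the Normal–Normal model with known σ², precisions add: τ_n = τ₀ + n/σ².
So 1/σ₀² = 1/4.8447 − 3/15.2 = 0.206411 − 0.197368 = 0.009043.
Hence σ₀² = 1/0.009043 ≈ 110.6.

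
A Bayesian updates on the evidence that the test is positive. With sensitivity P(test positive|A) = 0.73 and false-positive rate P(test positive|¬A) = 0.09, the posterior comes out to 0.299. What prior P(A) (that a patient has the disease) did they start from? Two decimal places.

P(A) = 0.05

In odds form, posterior odds = prior odds × likelihood ratio, so prior odds = posterior odds ÷ LR.
Posterior odds = 0.299/(1−0.299) = 0.4265. LR = 0.73/0.09 = 8.1111.
Prior odds = 0.4265/8.1111 = 0.0526, so P(A) = 0.0526/(1+0.0526) ≈ 0.05.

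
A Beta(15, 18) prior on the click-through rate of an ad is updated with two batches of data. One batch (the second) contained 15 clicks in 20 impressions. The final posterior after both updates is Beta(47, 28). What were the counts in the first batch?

17 clicks and 5 non-clicks

Because Beta–binomial updating is additive in the counts, the combined data contributed (α_post−α_prior, β_post−β_prior) successes and failures.
Total across both batches: 47−15=32 clicks, 28−18=10 non-clicks.
Subtract the second batch: 32−15=17 clicks and 10−5=5 non-clicks.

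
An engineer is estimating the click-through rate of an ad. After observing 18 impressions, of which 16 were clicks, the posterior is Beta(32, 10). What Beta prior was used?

A Beta(a, b) prior with s successes and f failures in binomial data gives a Beta(a+s, b+f) posterior.
So a = 32 − 16 = 16 and b = 10 − 2 = 8.

Beta(16, 8)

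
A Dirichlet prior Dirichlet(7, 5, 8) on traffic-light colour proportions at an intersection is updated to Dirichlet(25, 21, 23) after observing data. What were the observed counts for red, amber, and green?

counts (18, 16, 15)

For a Dirichlet(α) prior with multinomial counts c, the posterior is Dirichlet(α + c) componentwise.
Counts are posterior − prior componentwise: 25−7=18, 21−5=16, 23−8=15.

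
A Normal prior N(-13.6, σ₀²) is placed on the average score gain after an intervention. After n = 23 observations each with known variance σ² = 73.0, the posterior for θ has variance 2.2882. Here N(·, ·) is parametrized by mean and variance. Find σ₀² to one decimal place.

Posterior precision equals prior precision plus data precision: 1/σ_n² = 1/σ₀² + n/σ².
So 1/σ₀² = 1/2.2882 − 23/73.0 = 0.437025 − 0.315068 = 0.121957.
Hence σ₀² = 1/0.121957 ≈ 8.2.

σ₀² = 8.2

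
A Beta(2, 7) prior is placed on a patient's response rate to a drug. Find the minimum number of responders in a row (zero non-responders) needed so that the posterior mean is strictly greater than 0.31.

k = 2

After k responders and 0 non-responders the posterior is Beta(2+k, 7), with mean (2+k)/(2+7+k).
Set (2+k)/(9+k) > 0.31 and solve: k > (0.31·9 − 2)/(1 − 0.31) = 1.145.
The smallest integer exceeding 1.145 is 2.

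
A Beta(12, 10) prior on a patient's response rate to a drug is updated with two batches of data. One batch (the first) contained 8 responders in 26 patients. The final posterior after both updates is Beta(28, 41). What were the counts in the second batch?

Sequential conjugate updates are equivalent to a single update on the pooled data, so total successes = posterior α − prior α and total failures = posterior β − prior β.
Total across both batches: 28−12=16 responders, 41−10=31 non-responders.
Subtract the first batch: 16−8=8 responders and 31−18=13 non-responders.

8 responders and 13 non-responders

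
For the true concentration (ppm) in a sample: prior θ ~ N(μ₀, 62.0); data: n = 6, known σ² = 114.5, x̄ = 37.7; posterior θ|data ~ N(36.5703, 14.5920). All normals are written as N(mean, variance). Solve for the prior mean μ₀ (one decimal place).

μ₀ = 32.9

With known observation variance, the Normal–Normal posterior has precision τ_n = τ₀ + n/σ² and mean μ_n = (τ₀μ₀ + (n/σ²)x̄)/τ_n.
Here τ₀ = 1/62.0 = 0.016129 and τ_data = 6/114.5 = 0.052402, so τ_n = 0.068531.
Rearranging for μ₀: μ₀ = (μ_n·τ_n − τ_data·x̄)/τ₀ = (36.5703·0.068531 − 0.052402·37.7) / 0.016129 = 0.530644/0.016129 ≈ 32.9.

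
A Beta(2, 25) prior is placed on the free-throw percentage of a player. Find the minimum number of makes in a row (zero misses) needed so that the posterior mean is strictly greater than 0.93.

k = 331

After k makes and 0 misses the posterior is Beta(2+k, 25), with mean (2+k)/(2+25+k).
Set (2+k)/(27+k) > 0.93 and solve: k > (0.93·27 − 2)/(1 − 0.93) = 330.143.
The smallest integer exceeding 330.143 is 331.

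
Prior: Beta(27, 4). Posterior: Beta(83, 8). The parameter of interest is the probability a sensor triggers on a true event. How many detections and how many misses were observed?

56 detections and 4 misses

Beta is conjugate to the binomial likelihood: posterior = Beta(a+s, b+f).
So s = 83 − 27 = 56 and f = 8 − 4 = 4.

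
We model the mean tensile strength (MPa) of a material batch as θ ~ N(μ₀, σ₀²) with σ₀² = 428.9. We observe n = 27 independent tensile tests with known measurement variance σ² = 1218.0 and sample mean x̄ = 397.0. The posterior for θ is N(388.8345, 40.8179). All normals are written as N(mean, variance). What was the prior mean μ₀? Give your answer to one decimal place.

With known observation variance, the Normal–Normal posterior has precision τ_n = τ₀ + n/σ² and mean μ_n = (τ₀μ₀ + (n/σ²)x̄)/τ_n.
Here τ₀ = 1/428.9 = 0.002332 and τ_data = 27/1218.0 = 0.022167, so τ_n = 0.024499.
Rearranging for μ₀: μ₀ = (μ_n·τ_n − τ_data·x̄)/τ₀ = (388.8345·0.024499 − 0.022167·397.0) / 0.002332 = 0.725757/0.002332 ≈ 311.2.

μ₀ = 311.2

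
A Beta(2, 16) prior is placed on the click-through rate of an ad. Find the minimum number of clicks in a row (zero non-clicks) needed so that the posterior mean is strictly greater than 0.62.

After k clicks and 0 non-clicks the posterior is Beta(2+k, 16), with mean (2+k)/(2+16+k).
Set (2+k)/(18+k) > 0.62 and solve: k > (0.62·18 − 2)/(1 − 0.62) = 24.105.
The smallest integer exceeding 24.105 is 25.

k = 25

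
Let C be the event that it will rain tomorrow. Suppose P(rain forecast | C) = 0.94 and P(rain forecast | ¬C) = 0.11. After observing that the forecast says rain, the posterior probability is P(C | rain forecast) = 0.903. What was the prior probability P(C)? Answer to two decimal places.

P(C) = 0.52

In odds form, posterior odds = prior odds × likelihood ratio, so prior odds = posterior odds ÷ LR.
Posterior odds = 0.903/(1−0.903) = 9.3093. LR = 0.94/0.11 = 8.5455.
Prior odds = 9.3093/8.5455 = 1.0894, so P(C) = 1.0894/(1+1.0894) ≈ 0.52.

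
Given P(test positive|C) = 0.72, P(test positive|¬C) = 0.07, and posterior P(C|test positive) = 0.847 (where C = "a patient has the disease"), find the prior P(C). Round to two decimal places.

P(C) = 0.35

Bayes' rule in odds form gives O(C|E) = O(C)·[P(E|C)/P(E|¬C)], hence O(C) = O(C|E)/LR.
Posterior odds = 0.847/(1−0.847) = 5.5359. LR = 0.72/0.07 = 10.2857.
Prior odds = 5.5359/10.2857 = 0.5382, so P(C) = 0.5382/(1+0.5382) ≈ 0.35.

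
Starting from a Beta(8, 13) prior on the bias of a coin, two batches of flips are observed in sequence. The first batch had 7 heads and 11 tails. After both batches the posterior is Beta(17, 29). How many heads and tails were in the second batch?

2 heads and 5 tails

Sequential conjugate updates are equivalent to a single update on the pooled data, so total successes = posterior α − prior α and total failures = posterior β − prior β.
Total across both batches: 17−8=9 heads, 29−13=16 tails.
Subtract the first batch: 9−7=2 heads and 16−11=5 tails.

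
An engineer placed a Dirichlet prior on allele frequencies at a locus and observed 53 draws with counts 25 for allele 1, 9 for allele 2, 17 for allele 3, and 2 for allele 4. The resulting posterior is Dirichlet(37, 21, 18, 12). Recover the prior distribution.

Dirichlet(12, 12, 1, 10)

For a Dirichlet(α) prior with multinomial counts c, the posterior is Dirichlet(α + c) componentwise.
Subtract each count from the matching posterior parameter: 37−25=12, 21−9=12, 18−17=1, 12−2=10.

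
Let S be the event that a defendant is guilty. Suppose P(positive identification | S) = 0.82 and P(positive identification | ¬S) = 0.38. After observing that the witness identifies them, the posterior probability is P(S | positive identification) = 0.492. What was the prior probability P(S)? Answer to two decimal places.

P(S) = 0.31

Bayes' rule in odds form gives O(S|E) = O(S)·[P(E|S)/P(E|¬S)], hence O(S) = O(S|E)/LR.
Posterior odds = 0.492/(1−0.492) = 0.9685. LR = 0.82/0.38 = 2.1579.
Prior odds = 0.9685/2.1579 = 0.4488, so P(S) = 0.4488/(1+0.4488) ≈ 0.31.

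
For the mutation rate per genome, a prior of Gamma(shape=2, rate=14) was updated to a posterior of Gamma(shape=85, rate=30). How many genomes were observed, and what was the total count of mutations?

n = 16 genomes with total 83 mutations

A Gamma(α, β) prior (rate parametrization) on a Poisson rate with n observations summing to S gives posterior Gamma(α+S, β+n).
Matching: Σxᵢ = 85 − 2 = 83 and n = 30 − 14 = 16.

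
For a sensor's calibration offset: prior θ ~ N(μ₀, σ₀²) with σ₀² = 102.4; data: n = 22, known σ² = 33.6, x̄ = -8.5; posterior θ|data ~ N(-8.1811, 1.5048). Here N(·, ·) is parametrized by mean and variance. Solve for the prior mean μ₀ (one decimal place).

μ₀ = 13.2

With known observation variance, the Normal–Normal posterior has precision τ_n = τ₀ + n/σ² and mean μ_n = (τ₀μ₀ + (n/σ²)x̄)/τ_n.
Here τ₀ = 1/102.4 = 0.009766 and τ_data = 22/33.6 = 0.654762, so τ_n = 0.664528.
Rearranging for μ₀: μ₀ = (μ_n·τ_n − τ_data·x̄)/τ₀ = (-8.1811·0.664528 − 0.654762·-8.5) / 0.009766 = 0.128907/0.009766 ≈ 13.2.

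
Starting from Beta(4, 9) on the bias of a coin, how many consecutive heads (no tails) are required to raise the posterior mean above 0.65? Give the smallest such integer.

k = 13

After k heads and 0 tails the posterior is Beta(4+k, 9), with mean (4+k)/(4+9+k).
Set (4+k)/(13+k) > 0.65 and solve: k > (0.65·13 − 4)/(1 − 0.65) = 12.714.
The smallest integer exceeding 12.714 is 13.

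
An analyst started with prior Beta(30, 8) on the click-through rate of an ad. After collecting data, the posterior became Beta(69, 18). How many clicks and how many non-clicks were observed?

Beta is conjugate to the binomial likelihood: posterior = Beta(a+s, b+f).
So s = 69 − 30 = 39 and f = 18 − 8 = 10.

39 clicks and 10 non-clicks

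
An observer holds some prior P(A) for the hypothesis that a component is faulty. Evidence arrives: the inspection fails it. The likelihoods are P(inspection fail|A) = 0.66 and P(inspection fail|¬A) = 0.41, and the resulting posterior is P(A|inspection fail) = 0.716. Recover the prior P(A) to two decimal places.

P(A) = 0.61

Bayes' rule in odds form gives O(A|E) = O(A)·[P(E|A)/P(E|¬A)], hence O(A) = O(A|E)/LR.
Posterior odds = 0.716/(1−0.716) = 2.5211. LR = 0.66/0.41 = 1.6098.
Prior odds = 2.5211/1.6098 = 1.5661, so P(A) = 1.5661/(1+1.5661) ≈ 0.61.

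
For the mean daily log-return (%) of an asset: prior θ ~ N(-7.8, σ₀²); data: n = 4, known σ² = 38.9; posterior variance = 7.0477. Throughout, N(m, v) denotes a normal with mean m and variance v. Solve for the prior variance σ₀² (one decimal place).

σ₀² = 25.6

Posterior precision equals prior precision plus data precision: 1/σ_n² = 1/σ₀² + n/σ².
So 1/σ₀² = 1/7.0477 − 4/38.9 = 0.141890 − 0.102828 = 0.039062.
Hence σ₀² = 1/0.039062 ≈ 25.6.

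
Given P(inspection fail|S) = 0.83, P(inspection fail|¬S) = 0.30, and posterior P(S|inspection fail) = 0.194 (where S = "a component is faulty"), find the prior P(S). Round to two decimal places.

In odds form, posterior odds = prior odds × likelihood ratio, so prior odds = posterior odds ÷ LR.
Posterior odds = 0.194/(1−0.194) = 0.2407. LR = 0.83/0.30 = 2.7667.
Prior odds = 0.2407/2.7667 = 0.0870, so P(S) = 0.0870/(1+0.0870) ≈ 0.08.

P(S) = 0.08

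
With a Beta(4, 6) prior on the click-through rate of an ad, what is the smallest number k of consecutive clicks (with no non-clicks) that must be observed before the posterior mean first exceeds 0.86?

k = 33

After k clicks and 0 non-clicks the posterior is Beta(4+k, 6), with mean (4+k)/(4+6+k).
Set (4+k)/(10+k) > 0.86 and solve: k > (0.86·10 − 4)/(1 − 0.86) = 32.857.
The smallest integer exceeding 32.857 is 33, and checking k=33: (37)/(43) = 0.8605 > 0.86.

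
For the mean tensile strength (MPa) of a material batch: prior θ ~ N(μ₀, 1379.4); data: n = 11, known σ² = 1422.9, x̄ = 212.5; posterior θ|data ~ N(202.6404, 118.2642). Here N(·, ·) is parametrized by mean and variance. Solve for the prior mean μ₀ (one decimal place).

μ₀ = 97.5

The posterior mean is a precision-weighted average: μ_n = (τ₀μ₀ + τ_data·x̄)/(τ₀+τ_data), with τ₀=1/σ₀² and τ_data=n/σ².
Here τ₀ = 1/1379.4 = 0.000725 and τ_data = 11/1422.9 = 0.007731, so τ_n = 0.008456.
Rearranging for μ₀: μ₀ = (μ_n·τ_n − τ_data·x̄)/τ₀ = (202.6404·0.008456 − 0.007731·212.5) / 0.000725 = 0.070690/0.000725 ≈ 97.5.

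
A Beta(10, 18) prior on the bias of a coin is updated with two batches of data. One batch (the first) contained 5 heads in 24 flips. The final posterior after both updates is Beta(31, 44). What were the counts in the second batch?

16 heads and 7 tails

Because Beta–binomial updating is additive in the counts, the combined data contributed (α_post−α_prior, β_post−β_prior) successes and failures.
Total across both batches: 31−10=21 heads, 44−18=26 tails.
Subtract the first batch: 21−5=16 heads and 26−19=7 tails.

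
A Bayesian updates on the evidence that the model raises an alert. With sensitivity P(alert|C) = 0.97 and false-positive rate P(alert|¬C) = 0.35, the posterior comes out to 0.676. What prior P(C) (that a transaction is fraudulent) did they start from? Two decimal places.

P(C) = 0.43

In odds form, posterior odds = prior odds × likelihood ratio, so prior odds = posterior odds ÷ LR.
Posterior odds = 0.676/(1−0.676) = 2.0864. LR = 0.97/0.35 = 2.7714.
Prior odds = 2.0864/2.7714 = 0.7528, so P(C) = 0.7528/(1+0.7528) ≈ 0.43.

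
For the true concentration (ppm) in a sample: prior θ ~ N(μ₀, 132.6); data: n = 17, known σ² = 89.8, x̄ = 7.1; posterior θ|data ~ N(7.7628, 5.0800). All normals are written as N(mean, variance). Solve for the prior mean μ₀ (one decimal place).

With known observation variance, the Normal–Normal posterior has precision τ_n = τ₀ + n/σ² and mean μ_n = (τ₀μ₀ + (n/σ²)x̄)/τ_n.
Here τ₀ = 1/132.6 = 0.007541 and τ_data = 17/89.8 = 0.189310, so τ_n = 0.196851.
Rearranging for μ₀: μ₀ = (μ_n·τ_n − τ_data·x̄)/τ₀ = (7.7628·0.196851 − 0.189310·7.1) / 0.007541 = 0.184014/0.007541 ≈ 24.4.

μ₀ = 24.4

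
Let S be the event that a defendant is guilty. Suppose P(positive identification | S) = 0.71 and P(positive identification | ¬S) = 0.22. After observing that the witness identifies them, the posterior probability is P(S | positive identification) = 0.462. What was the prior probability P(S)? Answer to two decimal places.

In odds form, posterior odds = prior odds × likelihood ratio, so prior odds = posterior odds ÷ LR.
Posterior odds = 0.462/(1−0.462) = 0.8587. LR = 0.71/0.22 = 3.2273.
Prior odds = 0.8587/3.2273 = 0.2661, so P(S) = 0.2661/(1+0.2661) ≈ 0.21.

P(S) = 0.21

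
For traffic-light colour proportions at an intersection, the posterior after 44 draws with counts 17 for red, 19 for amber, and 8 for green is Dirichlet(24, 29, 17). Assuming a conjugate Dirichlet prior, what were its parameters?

For a Dirichlet(α) prior with multinomial counts c, the posterior is Dirichlet(α + c) componentwise.
Subtract each count from the matching posterior parameter: 24−17=7, 29−19=10, 17−8=9.

Dirichlet(7, 10, 9)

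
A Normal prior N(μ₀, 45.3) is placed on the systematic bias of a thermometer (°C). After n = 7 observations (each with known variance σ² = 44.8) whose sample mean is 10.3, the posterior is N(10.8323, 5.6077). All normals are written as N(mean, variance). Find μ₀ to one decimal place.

μ₀ = 14.6

The posterior mean is a precision-weighted average: μ_n = (τ₀μ₀ + τ_data·x̄)/(τ₀+τ_data), with τ₀=1/σ₀² and τ_data=n/σ².
Here τ₀ = 1/45.3 = 0.022075 and τ_data = 7/44.8 = 0.156250, so τ_n = 0.178325.
Rearranging for μ₀: μ₀ = (μ_n·τ_n − τ_data·x̄)/τ₀ = (10.8323·0.178325 − 0.156250·10.3) / 0.022075 = 0.322295/0.022075 ≈ 14.6.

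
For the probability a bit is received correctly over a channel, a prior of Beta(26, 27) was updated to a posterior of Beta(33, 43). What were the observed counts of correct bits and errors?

7 correct bits and 16 errors

A Beta(α, β) prior with s successes and f failures in binomial data gives a Beta(α+s, β+f) posterior.
Match parameters: s=33−26=7, f=43−27=16.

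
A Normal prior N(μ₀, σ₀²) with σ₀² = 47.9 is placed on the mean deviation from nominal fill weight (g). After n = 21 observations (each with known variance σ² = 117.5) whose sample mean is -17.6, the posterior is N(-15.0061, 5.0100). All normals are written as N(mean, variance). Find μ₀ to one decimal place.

μ₀ = 7.2

With known observation variance, the Normal–Normal posterior has precision τ_n = τ₀ + n/σ² and mean μ_n = (τ₀μ₀ + (n/σ²)x̄)/τ_n.
Here τ₀ = 1/47.9 = 0.020877 and τ_data = 21/117.5 = 0.178723, so τ_n = 0.199600.
Rearranging for μ₀: μ₀ = (μ_n·τ_n − τ_data·x̄)/τ₀ = (-15.0061·0.199600 − 0.178723·-17.6) / 0.020877 = 0.150307/0.020877 ≈ 7.2.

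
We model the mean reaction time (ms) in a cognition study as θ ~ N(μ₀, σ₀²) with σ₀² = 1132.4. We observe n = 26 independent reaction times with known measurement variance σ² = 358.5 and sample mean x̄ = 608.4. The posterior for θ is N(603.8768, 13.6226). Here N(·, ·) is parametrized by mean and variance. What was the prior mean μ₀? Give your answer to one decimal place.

The posterior mean is a precision-weighted average: μ_n = (τ₀μ₀ + τ_data·x̄)/(τ₀+τ_data), with τ₀=1/σ₀² and τ_data=n/σ².
Here τ₀ = 1/1132.4 = 0.000883 and τ_data = 26/358.5 = 0.072524, so τ_n = 0.073407.
Rearranging for μ₀: μ₀ = (μ_n·τ_n − τ_data·x̄)/τ₀ = (603.8768·0.073407 − 0.072524·608.4) / 0.000883 = 0.205183/0.000883 ≈ 232.4.

μ₀ = 232.4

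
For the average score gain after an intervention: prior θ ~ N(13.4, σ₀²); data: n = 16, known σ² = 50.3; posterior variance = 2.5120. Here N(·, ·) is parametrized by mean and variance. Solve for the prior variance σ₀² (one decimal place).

σ₀² = 12.5

Posterior precision equals prior precision plus data precision: 1/σ_n² = 1/σ₀² + n/σ².
So 1/σ₀² = 1/2.5120 − 16/50.3 = 0.398089 − 0.318091 = 0.079998.
Hence σ₀² = 1/0.079998 ≈ 12.5.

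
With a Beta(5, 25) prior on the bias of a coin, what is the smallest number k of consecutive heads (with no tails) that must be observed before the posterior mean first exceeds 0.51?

After k heads and 0 tails the posterior is Beta(5+k, 25), with mean (5+k)/(5+25+k).
Set (5+k)/(30+k) > 0.51 and solve: k > (0.51·30 − 5)/(1 − 0.51) = 21.020.
The smallest integer exceeding 21.020 is 22, and checking k=22: (27)/(52) = 0.5192 > 0.51.

k = 22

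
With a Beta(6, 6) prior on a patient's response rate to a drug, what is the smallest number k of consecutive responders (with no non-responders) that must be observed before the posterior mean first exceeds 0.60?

k = 4

After k responders and 0 non-responders the posterior is Beta(6+k, 6), with mean (6+k)/(6+6+k).
Set (6+k)/(12+k) > 0.60 and solve: k > (0.60·12 − 6)/(1 − 0.60) = 3.000.
The smallest integer exceeding 3.000 is 4.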